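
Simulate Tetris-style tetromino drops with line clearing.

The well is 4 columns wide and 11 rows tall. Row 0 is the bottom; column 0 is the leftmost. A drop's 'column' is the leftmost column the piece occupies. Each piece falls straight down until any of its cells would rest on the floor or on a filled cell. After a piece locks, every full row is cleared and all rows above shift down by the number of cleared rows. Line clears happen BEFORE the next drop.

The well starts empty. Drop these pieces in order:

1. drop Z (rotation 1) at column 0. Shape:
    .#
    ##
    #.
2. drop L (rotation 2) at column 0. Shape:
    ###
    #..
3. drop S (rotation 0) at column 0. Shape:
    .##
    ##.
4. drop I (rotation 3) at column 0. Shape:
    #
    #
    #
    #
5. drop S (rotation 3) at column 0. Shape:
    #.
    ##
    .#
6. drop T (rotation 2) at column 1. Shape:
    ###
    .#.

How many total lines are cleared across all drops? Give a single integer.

Answer: 1

Derivation:
Drop 1: Z rot1 at col 0 lands with bottom-row=0; cleared 0 line(s) (total 0); column heights now [2 3 0 0], max=3
Drop 2: L rot2 at col 0 lands with bottom-row=2; cleared 0 line(s) (total 0); column heights now [4 4 4 0], max=4
Drop 3: S rot0 at col 0 lands with bottom-row=4; cleared 0 line(s) (total 0); column heights now [5 6 6 0], max=6
Drop 4: I rot3 at col 0 lands with bottom-row=5; cleared 0 line(s) (total 0); column heights now [9 6 6 0], max=9
Drop 5: S rot3 at col 0 lands with bottom-row=8; cleared 0 line(s) (total 0); column heights now [11 10 6 0], max=11
Drop 6: T rot2 at col 1 lands with bottom-row=9; cleared 1 line(s) (total 1); column heights now [10 10 10 0], max=10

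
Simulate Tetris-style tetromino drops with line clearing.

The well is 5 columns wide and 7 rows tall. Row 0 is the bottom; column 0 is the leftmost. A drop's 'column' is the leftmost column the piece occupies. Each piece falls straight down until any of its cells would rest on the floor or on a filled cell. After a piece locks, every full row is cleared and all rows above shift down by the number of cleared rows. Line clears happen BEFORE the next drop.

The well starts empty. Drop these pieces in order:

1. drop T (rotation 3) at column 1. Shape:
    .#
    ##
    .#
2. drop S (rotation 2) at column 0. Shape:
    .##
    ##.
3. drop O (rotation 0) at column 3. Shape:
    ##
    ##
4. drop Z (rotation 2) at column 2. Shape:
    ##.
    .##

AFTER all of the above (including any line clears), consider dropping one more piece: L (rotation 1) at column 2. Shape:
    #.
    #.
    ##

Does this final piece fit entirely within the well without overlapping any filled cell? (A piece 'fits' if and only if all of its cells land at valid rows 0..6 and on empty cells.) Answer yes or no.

Answer: no

Derivation:
Drop 1: T rot3 at col 1 lands with bottom-row=0; cleared 0 line(s) (total 0); column heights now [0 2 3 0 0], max=3
Drop 2: S rot2 at col 0 lands with bottom-row=2; cleared 0 line(s) (total 0); column heights now [3 4 4 0 0], max=4
Drop 3: O rot0 at col 3 lands with bottom-row=0; cleared 0 line(s) (total 0); column heights now [3 4 4 2 2], max=4
Drop 4: Z rot2 at col 2 lands with bottom-row=3; cleared 0 line(s) (total 0); column heights now [3 4 5 5 4], max=5
Test piece L rot1 at col 2 (width 2): heights before test = [3 4 5 5 4]; fits = False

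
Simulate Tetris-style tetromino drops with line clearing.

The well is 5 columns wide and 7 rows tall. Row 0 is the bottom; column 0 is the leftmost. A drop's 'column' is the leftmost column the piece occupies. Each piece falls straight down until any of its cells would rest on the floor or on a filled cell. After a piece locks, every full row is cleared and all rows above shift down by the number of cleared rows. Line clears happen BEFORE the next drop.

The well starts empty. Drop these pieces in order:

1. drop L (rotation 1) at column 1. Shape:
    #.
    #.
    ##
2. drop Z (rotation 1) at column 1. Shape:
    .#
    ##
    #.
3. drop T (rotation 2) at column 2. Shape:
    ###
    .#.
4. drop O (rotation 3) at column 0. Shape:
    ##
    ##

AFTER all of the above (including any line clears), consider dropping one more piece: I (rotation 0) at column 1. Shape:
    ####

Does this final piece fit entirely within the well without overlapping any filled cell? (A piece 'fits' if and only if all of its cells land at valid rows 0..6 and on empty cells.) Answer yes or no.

Answer: yes

Derivation:
Drop 1: L rot1 at col 1 lands with bottom-row=0; cleared 0 line(s) (total 0); column heights now [0 3 1 0 0], max=3
Drop 2: Z rot1 at col 1 lands with bottom-row=3; cleared 0 line(s) (total 0); column heights now [0 5 6 0 0], max=6
Drop 3: T rot2 at col 2 lands with bottom-row=5; cleared 0 line(s) (total 0); column heights now [0 5 7 7 7], max=7
Drop 4: O rot3 at col 0 lands with bottom-row=5; cleared 1 line(s) (total 1); column heights now [6 6 6 6 0], max=6
Test piece I rot0 at col 1 (width 4): heights before test = [6 6 6 6 0]; fits = True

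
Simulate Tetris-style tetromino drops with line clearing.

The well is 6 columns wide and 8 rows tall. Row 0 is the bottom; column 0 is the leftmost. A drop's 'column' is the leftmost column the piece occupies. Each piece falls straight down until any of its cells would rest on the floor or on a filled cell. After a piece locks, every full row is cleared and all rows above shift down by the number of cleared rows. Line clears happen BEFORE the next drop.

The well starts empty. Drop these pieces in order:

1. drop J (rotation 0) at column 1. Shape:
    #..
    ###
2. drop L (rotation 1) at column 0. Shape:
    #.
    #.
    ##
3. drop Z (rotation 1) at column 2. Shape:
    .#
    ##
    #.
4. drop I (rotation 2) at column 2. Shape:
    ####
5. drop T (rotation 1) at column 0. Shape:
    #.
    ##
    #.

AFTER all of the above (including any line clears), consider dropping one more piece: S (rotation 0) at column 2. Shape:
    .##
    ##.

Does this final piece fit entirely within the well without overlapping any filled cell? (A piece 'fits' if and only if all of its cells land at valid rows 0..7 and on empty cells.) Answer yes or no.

Drop 1: J rot0 at col 1 lands with bottom-row=0; cleared 0 line(s) (total 0); column heights now [0 2 1 1 0 0], max=2
Drop 2: L rot1 at col 0 lands with bottom-row=2; cleared 0 line(s) (total 0); column heights now [5 3 1 1 0 0], max=5
Drop 3: Z rot1 at col 2 lands with bottom-row=1; cleared 0 line(s) (total 0); column heights now [5 3 3 4 0 0], max=5
Drop 4: I rot2 at col 2 lands with bottom-row=4; cleared 0 line(s) (total 0); column heights now [5 3 5 5 5 5], max=5
Drop 5: T rot1 at col 0 lands with bottom-row=5; cleared 0 line(s) (total 0); column heights now [8 7 5 5 5 5], max=8
Test piece S rot0 at col 2 (width 3): heights before test = [8 7 5 5 5 5]; fits = True

Answer: yes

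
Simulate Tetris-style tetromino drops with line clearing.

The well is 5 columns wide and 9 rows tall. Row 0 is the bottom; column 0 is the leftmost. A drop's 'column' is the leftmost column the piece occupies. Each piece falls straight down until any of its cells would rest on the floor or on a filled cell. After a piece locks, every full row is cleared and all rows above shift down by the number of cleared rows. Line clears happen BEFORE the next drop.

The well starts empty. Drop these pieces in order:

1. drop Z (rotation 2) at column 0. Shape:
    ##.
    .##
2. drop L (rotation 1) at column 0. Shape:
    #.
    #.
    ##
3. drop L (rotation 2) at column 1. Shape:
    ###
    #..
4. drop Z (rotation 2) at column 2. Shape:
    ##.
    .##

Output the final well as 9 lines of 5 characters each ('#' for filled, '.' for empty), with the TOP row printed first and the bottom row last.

Drop 1: Z rot2 at col 0 lands with bottom-row=0; cleared 0 line(s) (total 0); column heights now [2 2 1 0 0], max=2
Drop 2: L rot1 at col 0 lands with bottom-row=2; cleared 0 line(s) (total 0); column heights now [5 3 1 0 0], max=5
Drop 3: L rot2 at col 1 lands with bottom-row=3; cleared 0 line(s) (total 0); column heights now [5 5 5 5 0], max=5
Drop 4: Z rot2 at col 2 lands with bottom-row=5; cleared 0 line(s) (total 0); column heights now [5 5 7 7 6], max=7

Answer: .....
.....
..##.
...##
####.
##...
##...
##...
.##..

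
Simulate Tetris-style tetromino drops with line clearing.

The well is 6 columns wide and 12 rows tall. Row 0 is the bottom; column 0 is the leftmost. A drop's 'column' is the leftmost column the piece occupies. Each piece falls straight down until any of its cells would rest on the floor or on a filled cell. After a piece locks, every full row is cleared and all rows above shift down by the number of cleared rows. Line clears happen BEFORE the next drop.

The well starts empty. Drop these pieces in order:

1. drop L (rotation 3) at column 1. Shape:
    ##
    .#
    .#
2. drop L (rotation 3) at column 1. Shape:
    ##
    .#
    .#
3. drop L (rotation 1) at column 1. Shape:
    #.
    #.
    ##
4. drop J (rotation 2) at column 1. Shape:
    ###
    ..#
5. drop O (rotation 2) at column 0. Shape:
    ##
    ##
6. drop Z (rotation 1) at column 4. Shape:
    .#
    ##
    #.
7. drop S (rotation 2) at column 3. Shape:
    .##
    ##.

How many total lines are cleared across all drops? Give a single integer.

Answer: 0

Derivation:
Drop 1: L rot3 at col 1 lands with bottom-row=0; cleared 0 line(s) (total 0); column heights now [0 3 3 0 0 0], max=3
Drop 2: L rot3 at col 1 lands with bottom-row=3; cleared 0 line(s) (total 0); column heights now [0 6 6 0 0 0], max=6
Drop 3: L rot1 at col 1 lands with bottom-row=6; cleared 0 line(s) (total 0); column heights now [0 9 7 0 0 0], max=9
Drop 4: J rot2 at col 1 lands with bottom-row=8; cleared 0 line(s) (total 0); column heights now [0 10 10 10 0 0], max=10
Drop 5: O rot2 at col 0 lands with bottom-row=10; cleared 0 line(s) (total 0); column heights now [12 12 10 10 0 0], max=12
Drop 6: Z rot1 at col 4 lands with bottom-row=0; cleared 0 line(s) (total 0); column heights now [12 12 10 10 2 3], max=12
Drop 7: S rot2 at col 3 lands with bottom-row=10; cleared 0 line(s) (total 0); column heights now [12 12 10 11 12 12], max=12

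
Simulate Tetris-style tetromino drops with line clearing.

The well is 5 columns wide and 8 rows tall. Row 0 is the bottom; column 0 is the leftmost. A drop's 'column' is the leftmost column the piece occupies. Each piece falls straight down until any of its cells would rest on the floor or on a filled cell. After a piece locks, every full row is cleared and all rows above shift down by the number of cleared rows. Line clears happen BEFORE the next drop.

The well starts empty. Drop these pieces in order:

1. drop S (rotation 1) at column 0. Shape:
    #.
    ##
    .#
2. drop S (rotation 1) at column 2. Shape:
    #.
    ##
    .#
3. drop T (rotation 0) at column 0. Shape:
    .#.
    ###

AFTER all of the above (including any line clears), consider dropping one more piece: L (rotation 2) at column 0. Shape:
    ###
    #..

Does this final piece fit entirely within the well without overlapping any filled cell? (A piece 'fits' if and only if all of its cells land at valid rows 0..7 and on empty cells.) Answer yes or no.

Answer: yes

Derivation:
Drop 1: S rot1 at col 0 lands with bottom-row=0; cleared 0 line(s) (total 0); column heights now [3 2 0 0 0], max=3
Drop 2: S rot1 at col 2 lands with bottom-row=0; cleared 0 line(s) (total 0); column heights now [3 2 3 2 0], max=3
Drop 3: T rot0 at col 0 lands with bottom-row=3; cleared 0 line(s) (total 0); column heights now [4 5 4 2 0], max=5
Test piece L rot2 at col 0 (width 3): heights before test = [4 5 4 2 0]; fits = True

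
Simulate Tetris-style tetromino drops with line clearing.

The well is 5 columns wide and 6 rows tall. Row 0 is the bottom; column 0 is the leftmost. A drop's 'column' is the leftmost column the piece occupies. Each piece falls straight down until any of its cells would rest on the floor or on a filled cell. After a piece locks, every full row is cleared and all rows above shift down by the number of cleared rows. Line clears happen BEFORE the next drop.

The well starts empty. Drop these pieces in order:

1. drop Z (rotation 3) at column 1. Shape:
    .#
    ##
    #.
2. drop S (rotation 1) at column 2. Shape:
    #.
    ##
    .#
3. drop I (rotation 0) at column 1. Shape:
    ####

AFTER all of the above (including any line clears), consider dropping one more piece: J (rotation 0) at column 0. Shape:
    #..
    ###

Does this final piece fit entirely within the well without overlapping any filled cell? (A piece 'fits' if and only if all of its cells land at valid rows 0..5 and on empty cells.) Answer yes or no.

Answer: no

Derivation:
Drop 1: Z rot3 at col 1 lands with bottom-row=0; cleared 0 line(s) (total 0); column heights now [0 2 3 0 0], max=3
Drop 2: S rot1 at col 2 lands with bottom-row=2; cleared 0 line(s) (total 0); column heights now [0 2 5 4 0], max=5
Drop 3: I rot0 at col 1 lands with bottom-row=5; cleared 0 line(s) (total 0); column heights now [0 6 6 6 6], max=6
Test piece J rot0 at col 0 (width 3): heights before test = [0 6 6 6 6]; fits = False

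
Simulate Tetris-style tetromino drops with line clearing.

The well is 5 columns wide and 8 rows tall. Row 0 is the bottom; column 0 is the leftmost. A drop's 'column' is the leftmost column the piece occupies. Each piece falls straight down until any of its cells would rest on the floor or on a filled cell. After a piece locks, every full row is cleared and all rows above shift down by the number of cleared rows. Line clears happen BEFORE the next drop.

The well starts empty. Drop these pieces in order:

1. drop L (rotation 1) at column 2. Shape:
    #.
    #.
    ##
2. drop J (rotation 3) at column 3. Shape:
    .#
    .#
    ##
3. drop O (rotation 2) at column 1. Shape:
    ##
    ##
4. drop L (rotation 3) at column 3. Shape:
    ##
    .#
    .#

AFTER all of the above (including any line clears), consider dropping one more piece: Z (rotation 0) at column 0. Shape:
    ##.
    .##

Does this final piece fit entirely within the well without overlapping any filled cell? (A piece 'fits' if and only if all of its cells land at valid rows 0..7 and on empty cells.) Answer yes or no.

Answer: yes

Derivation:
Drop 1: L rot1 at col 2 lands with bottom-row=0; cleared 0 line(s) (total 0); column heights now [0 0 3 1 0], max=3
Drop 2: J rot3 at col 3 lands with bottom-row=1; cleared 0 line(s) (total 0); column heights now [0 0 3 2 4], max=4
Drop 3: O rot2 at col 1 lands with bottom-row=3; cleared 0 line(s) (total 0); column heights now [0 5 5 2 4], max=5
Drop 4: L rot3 at col 3 lands with bottom-row=4; cleared 0 line(s) (total 0); column heights now [0 5 5 7 7], max=7
Test piece Z rot0 at col 0 (width 3): heights before test = [0 5 5 7 7]; fits = True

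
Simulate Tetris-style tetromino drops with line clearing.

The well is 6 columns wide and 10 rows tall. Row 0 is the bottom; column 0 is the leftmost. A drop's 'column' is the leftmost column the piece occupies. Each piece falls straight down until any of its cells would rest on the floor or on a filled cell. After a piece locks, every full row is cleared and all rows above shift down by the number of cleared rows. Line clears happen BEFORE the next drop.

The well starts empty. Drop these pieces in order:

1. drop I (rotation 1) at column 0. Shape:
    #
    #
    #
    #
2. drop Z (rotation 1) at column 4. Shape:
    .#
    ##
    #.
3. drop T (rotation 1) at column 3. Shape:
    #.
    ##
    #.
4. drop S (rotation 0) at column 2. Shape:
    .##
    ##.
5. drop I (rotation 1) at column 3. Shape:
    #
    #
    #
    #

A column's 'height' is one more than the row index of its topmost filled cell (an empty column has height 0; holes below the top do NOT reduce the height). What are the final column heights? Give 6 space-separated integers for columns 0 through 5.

Drop 1: I rot1 at col 0 lands with bottom-row=0; cleared 0 line(s) (total 0); column heights now [4 0 0 0 0 0], max=4
Drop 2: Z rot1 at col 4 lands with bottom-row=0; cleared 0 line(s) (total 0); column heights now [4 0 0 0 2 3], max=4
Drop 3: T rot1 at col 3 lands with bottom-row=1; cleared 0 line(s) (total 0); column heights now [4 0 0 4 3 3], max=4
Drop 4: S rot0 at col 2 lands with bottom-row=4; cleared 0 line(s) (total 0); column heights now [4 0 5 6 6 3], max=6
Drop 5: I rot1 at col 3 lands with bottom-row=6; cleared 0 line(s) (total 0); column heights now [4 0 5 10 6 3], max=10

Answer: 4 0 5 10 6 3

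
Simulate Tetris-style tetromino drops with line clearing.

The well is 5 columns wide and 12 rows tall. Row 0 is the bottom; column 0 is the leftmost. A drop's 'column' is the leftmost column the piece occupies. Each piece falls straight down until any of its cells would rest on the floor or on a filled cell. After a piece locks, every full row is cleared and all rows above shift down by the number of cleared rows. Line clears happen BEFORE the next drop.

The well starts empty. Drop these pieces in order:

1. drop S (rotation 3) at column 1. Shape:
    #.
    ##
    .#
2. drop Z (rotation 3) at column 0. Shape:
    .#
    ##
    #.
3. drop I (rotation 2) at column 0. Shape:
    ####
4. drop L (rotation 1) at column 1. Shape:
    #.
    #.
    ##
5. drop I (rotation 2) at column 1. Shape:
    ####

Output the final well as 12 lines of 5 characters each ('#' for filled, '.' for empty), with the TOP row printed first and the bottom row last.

Drop 1: S rot3 at col 1 lands with bottom-row=0; cleared 0 line(s) (total 0); column heights now [0 3 2 0 0], max=3
Drop 2: Z rot3 at col 0 lands with bottom-row=2; cleared 0 line(s) (total 0); column heights now [4 5 2 0 0], max=5
Drop 3: I rot2 at col 0 lands with bottom-row=5; cleared 0 line(s) (total 0); column heights now [6 6 6 6 0], max=6
Drop 4: L rot1 at col 1 lands with bottom-row=6; cleared 0 line(s) (total 0); column heights now [6 9 7 6 0], max=9
Drop 5: I rot2 at col 1 lands with bottom-row=9; cleared 0 line(s) (total 0); column heights now [6 10 10 10 10], max=10

Answer: .....
.....
.####
.#...
.#...
.##..
####.
.#...
##...
##...
.##..
..#..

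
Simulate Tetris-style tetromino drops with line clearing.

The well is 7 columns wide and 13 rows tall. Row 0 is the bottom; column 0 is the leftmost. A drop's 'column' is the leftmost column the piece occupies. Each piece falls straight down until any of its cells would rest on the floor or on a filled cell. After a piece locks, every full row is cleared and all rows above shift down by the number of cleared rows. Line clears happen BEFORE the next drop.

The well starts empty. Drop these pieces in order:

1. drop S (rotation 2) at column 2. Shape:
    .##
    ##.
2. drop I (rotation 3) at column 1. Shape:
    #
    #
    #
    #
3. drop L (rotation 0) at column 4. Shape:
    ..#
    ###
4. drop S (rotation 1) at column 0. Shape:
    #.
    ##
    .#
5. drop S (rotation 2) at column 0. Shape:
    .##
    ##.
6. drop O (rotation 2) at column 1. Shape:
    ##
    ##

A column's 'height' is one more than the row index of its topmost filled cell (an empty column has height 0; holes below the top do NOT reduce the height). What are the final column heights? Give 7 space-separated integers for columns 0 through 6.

Answer: 8 11 11 2 3 3 4

Derivation:
Drop 1: S rot2 at col 2 lands with bottom-row=0; cleared 0 line(s) (total 0); column heights now [0 0 1 2 2 0 0], max=2
Drop 2: I rot3 at col 1 lands with bottom-row=0; cleared 0 line(s) (total 0); column heights now [0 4 1 2 2 0 0], max=4
Drop 3: L rot0 at col 4 lands with bottom-row=2; cleared 0 line(s) (total 0); column heights now [0 4 1 2 3 3 4], max=4
Drop 4: S rot1 at col 0 lands with bottom-row=4; cleared 0 line(s) (total 0); column heights now [7 6 1 2 3 3 4], max=7
Drop 5: S rot2 at col 0 lands with bottom-row=7; cleared 0 line(s) (total 0); column heights now [8 9 9 2 3 3 4], max=9
Drop 6: O rot2 at col 1 lands with bottom-row=9; cleared 0 line(s) (total 0); column heights now [8 11 11 2 3 3 4], max=11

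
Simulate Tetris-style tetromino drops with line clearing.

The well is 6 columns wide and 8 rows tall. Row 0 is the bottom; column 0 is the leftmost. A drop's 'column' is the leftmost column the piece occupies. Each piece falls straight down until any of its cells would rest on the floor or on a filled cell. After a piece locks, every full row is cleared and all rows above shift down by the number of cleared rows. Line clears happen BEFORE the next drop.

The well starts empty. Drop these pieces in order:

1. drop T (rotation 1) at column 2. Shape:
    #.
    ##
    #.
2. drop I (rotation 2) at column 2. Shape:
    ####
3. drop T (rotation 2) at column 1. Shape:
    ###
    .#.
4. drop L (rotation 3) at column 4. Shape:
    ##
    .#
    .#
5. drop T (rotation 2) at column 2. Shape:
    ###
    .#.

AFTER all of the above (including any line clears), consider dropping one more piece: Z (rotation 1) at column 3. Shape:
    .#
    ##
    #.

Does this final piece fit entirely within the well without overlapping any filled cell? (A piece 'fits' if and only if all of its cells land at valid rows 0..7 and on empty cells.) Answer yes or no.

Drop 1: T rot1 at col 2 lands with bottom-row=0; cleared 0 line(s) (total 0); column heights now [0 0 3 2 0 0], max=3
Drop 2: I rot2 at col 2 lands with bottom-row=3; cleared 0 line(s) (total 0); column heights now [0 0 4 4 4 4], max=4
Drop 3: T rot2 at col 1 lands with bottom-row=4; cleared 0 line(s) (total 0); column heights now [0 6 6 6 4 4], max=6
Drop 4: L rot3 at col 4 lands with bottom-row=4; cleared 0 line(s) (total 0); column heights now [0 6 6 6 7 7], max=7
Drop 5: T rot2 at col 2 lands with bottom-row=6; cleared 0 line(s) (total 0); column heights now [0 6 8 8 8 7], max=8
Test piece Z rot1 at col 3 (width 2): heights before test = [0 6 8 8 8 7]; fits = False

Answer: no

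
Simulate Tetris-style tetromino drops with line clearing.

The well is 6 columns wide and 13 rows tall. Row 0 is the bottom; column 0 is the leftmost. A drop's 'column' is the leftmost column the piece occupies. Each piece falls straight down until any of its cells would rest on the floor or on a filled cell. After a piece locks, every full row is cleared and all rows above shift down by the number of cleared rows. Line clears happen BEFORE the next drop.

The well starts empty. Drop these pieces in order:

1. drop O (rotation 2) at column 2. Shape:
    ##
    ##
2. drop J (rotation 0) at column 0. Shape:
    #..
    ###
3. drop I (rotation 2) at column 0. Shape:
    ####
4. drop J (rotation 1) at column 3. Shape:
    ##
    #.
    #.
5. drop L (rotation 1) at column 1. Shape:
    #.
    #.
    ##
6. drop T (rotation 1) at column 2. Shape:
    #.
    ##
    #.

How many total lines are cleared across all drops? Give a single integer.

Drop 1: O rot2 at col 2 lands with bottom-row=0; cleared 0 line(s) (total 0); column heights now [0 0 2 2 0 0], max=2
Drop 2: J rot0 at col 0 lands with bottom-row=2; cleared 0 line(s) (total 0); column heights now [4 3 3 2 0 0], max=4
Drop 3: I rot2 at col 0 lands with bottom-row=4; cleared 0 line(s) (total 0); column heights now [5 5 5 5 0 0], max=5
Drop 4: J rot1 at col 3 lands with bottom-row=5; cleared 0 line(s) (total 0); column heights now [5 5 5 8 8 0], max=8
Drop 5: L rot1 at col 1 lands with bottom-row=5; cleared 0 line(s) (total 0); column heights now [5 8 6 8 8 0], max=8
Drop 6: T rot1 at col 2 lands with bottom-row=7; cleared 0 line(s) (total 0); column heights now [5 8 10 9 8 0], max=10

Answer: 0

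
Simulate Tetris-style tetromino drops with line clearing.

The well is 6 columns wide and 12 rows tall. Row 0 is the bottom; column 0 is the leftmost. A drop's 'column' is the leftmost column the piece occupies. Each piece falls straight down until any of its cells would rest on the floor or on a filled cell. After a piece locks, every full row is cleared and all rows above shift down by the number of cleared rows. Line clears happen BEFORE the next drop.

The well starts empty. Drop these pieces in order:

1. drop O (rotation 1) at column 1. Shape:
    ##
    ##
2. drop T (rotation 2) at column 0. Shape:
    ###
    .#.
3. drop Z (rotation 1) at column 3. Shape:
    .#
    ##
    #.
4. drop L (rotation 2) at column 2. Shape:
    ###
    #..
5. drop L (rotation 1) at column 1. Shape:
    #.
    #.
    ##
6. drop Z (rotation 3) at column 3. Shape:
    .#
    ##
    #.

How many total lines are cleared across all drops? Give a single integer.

Answer: 0

Derivation:
Drop 1: O rot1 at col 1 lands with bottom-row=0; cleared 0 line(s) (total 0); column heights now [0 2 2 0 0 0], max=2
Drop 2: T rot2 at col 0 lands with bottom-row=2; cleared 0 line(s) (total 0); column heights now [4 4 4 0 0 0], max=4
Drop 3: Z rot1 at col 3 lands with bottom-row=0; cleared 0 line(s) (total 0); column heights now [4 4 4 2 3 0], max=4
Drop 4: L rot2 at col 2 lands with bottom-row=4; cleared 0 line(s) (total 0); column heights now [4 4 6 6 6 0], max=6
Drop 5: L rot1 at col 1 lands with bottom-row=6; cleared 0 line(s) (total 0); column heights now [4 9 7 6 6 0], max=9
Drop 6: Z rot3 at col 3 lands with bottom-row=6; cleared 0 line(s) (total 0); column heights now [4 9 7 8 9 0], max=9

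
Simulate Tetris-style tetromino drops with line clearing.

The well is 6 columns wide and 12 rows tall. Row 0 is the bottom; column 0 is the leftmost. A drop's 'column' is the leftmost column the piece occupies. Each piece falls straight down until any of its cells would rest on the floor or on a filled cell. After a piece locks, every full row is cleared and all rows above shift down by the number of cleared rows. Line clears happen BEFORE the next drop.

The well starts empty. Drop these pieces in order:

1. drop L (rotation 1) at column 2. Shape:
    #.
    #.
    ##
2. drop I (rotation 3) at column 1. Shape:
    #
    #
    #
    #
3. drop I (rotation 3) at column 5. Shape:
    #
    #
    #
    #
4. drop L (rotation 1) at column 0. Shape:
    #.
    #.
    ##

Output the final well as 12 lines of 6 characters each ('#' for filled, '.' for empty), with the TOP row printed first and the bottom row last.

Answer: ......
......
......
......
......
#.....
#.....
##....
.#...#
.##..#
.##..#
.###.#

Derivation:
Drop 1: L rot1 at col 2 lands with bottom-row=0; cleared 0 line(s) (total 0); column heights now [0 0 3 1 0 0], max=3
Drop 2: I rot3 at col 1 lands with bottom-row=0; cleared 0 line(s) (total 0); column heights now [0 4 3 1 0 0], max=4
Drop 3: I rot3 at col 5 lands with bottom-row=0; cleared 0 line(s) (total 0); column heights now [0 4 3 1 0 4], max=4
Drop 4: L rot1 at col 0 lands with bottom-row=4; cleared 0 line(s) (total 0); column heights now [7 5 3 1 0 4], max=7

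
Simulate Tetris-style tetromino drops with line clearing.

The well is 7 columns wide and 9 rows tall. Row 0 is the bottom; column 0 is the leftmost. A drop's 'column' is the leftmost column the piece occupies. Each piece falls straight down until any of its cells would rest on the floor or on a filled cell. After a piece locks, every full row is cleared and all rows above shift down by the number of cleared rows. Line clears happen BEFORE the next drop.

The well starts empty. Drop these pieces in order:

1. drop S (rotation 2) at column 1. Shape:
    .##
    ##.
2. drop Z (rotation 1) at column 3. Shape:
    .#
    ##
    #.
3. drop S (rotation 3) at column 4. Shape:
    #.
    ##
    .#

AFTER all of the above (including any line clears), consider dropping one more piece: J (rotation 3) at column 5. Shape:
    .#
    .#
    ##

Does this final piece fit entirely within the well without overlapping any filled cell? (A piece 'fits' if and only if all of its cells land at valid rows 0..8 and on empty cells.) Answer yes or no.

Answer: yes

Derivation:
Drop 1: S rot2 at col 1 lands with bottom-row=0; cleared 0 line(s) (total 0); column heights now [0 1 2 2 0 0 0], max=2
Drop 2: Z rot1 at col 3 lands with bottom-row=2; cleared 0 line(s) (total 0); column heights now [0 1 2 4 5 0 0], max=5
Drop 3: S rot3 at col 4 lands with bottom-row=4; cleared 0 line(s) (total 0); column heights now [0 1 2 4 7 6 0], max=7
Test piece J rot3 at col 5 (width 2): heights before test = [0 1 2 4 7 6 0]; fits = True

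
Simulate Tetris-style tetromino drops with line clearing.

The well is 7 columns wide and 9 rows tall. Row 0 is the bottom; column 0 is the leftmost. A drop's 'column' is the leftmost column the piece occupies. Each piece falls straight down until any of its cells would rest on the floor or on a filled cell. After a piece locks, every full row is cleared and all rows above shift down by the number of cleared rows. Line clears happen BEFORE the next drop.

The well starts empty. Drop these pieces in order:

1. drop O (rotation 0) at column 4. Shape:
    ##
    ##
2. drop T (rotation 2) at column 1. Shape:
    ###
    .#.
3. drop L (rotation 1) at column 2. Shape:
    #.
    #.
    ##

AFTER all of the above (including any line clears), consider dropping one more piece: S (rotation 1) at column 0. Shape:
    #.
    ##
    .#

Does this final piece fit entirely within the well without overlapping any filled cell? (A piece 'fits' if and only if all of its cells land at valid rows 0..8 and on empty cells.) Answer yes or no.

Drop 1: O rot0 at col 4 lands with bottom-row=0; cleared 0 line(s) (total 0); column heights now [0 0 0 0 2 2 0], max=2
Drop 2: T rot2 at col 1 lands with bottom-row=0; cleared 0 line(s) (total 0); column heights now [0 2 2 2 2 2 0], max=2
Drop 3: L rot1 at col 2 lands with bottom-row=2; cleared 0 line(s) (total 0); column heights now [0 2 5 3 2 2 0], max=5
Test piece S rot1 at col 0 (width 2): heights before test = [0 2 5 3 2 2 0]; fits = True

Answer: yes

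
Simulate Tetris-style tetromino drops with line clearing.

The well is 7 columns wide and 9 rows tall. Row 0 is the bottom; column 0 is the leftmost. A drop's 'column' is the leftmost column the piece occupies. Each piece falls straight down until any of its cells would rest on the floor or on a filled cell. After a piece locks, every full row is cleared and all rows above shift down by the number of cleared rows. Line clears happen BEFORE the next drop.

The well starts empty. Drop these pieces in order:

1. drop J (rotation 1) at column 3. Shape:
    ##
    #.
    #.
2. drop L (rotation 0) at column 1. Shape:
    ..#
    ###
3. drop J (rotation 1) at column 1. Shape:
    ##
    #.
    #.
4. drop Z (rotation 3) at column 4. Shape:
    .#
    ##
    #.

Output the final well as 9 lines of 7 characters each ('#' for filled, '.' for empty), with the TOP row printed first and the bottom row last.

Answer: .......
.......
.##....
.#...#.
.#.###.
.####..
...##..
...#...
...#...

Derivation:
Drop 1: J rot1 at col 3 lands with bottom-row=0; cleared 0 line(s) (total 0); column heights now [0 0 0 3 3 0 0], max=3
Drop 2: L rot0 at col 1 lands with bottom-row=3; cleared 0 line(s) (total 0); column heights now [0 4 4 5 3 0 0], max=5
Drop 3: J rot1 at col 1 lands with bottom-row=4; cleared 0 line(s) (total 0); column heights now [0 7 7 5 3 0 0], max=7
Drop 4: Z rot3 at col 4 lands with bottom-row=3; cleared 0 line(s) (total 0); column heights now [0 7 7 5 5 6 0], max=7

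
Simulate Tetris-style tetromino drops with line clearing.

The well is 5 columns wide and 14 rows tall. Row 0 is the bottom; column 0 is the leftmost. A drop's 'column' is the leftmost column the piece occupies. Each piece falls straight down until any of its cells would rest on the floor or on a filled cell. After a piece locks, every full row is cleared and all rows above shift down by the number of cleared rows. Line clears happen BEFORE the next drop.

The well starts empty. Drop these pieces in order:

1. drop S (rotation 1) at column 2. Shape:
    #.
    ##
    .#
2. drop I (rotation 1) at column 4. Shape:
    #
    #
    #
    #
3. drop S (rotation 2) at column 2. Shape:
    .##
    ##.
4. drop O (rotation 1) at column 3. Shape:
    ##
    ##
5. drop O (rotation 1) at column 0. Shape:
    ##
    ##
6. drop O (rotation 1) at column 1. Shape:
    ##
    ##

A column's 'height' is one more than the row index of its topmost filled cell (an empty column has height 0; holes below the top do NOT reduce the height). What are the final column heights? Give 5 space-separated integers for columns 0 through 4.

Drop 1: S rot1 at col 2 lands with bottom-row=0; cleared 0 line(s) (total 0); column heights now [0 0 3 2 0], max=3
Drop 2: I rot1 at col 4 lands with bottom-row=0; cleared 0 line(s) (total 0); column heights now [0 0 3 2 4], max=4
Drop 3: S rot2 at col 2 lands with bottom-row=3; cleared 0 line(s) (total 0); column heights now [0 0 4 5 5], max=5
Drop 4: O rot1 at col 3 lands with bottom-row=5; cleared 0 line(s) (total 0); column heights now [0 0 4 7 7], max=7
Drop 5: O rot1 at col 0 lands with bottom-row=0; cleared 1 line(s) (total 1); column heights now [1 1 3 6 6], max=6
Drop 6: O rot1 at col 1 lands with bottom-row=3; cleared 0 line(s) (total 1); column heights now [1 5 5 6 6], max=6

Answer: 1 5 5 6 6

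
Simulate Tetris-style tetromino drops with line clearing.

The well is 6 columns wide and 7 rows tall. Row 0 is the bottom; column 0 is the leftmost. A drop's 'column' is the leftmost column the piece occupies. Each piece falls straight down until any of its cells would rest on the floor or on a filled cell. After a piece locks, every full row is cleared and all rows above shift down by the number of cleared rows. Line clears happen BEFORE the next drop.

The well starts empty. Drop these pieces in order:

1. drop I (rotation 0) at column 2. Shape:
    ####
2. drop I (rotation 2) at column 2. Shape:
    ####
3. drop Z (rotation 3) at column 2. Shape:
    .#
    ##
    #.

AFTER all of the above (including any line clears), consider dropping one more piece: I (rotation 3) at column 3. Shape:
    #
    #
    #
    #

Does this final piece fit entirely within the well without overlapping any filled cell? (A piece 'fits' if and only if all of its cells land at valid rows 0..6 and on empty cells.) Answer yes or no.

Answer: no

Derivation:
Drop 1: I rot0 at col 2 lands with bottom-row=0; cleared 0 line(s) (total 0); column heights now [0 0 1 1 1 1], max=1
Drop 2: I rot2 at col 2 lands with bottom-row=1; cleared 0 line(s) (total 0); column heights now [0 0 2 2 2 2], max=2
Drop 3: Z rot3 at col 2 lands with bottom-row=2; cleared 0 line(s) (total 0); column heights now [0 0 4 5 2 2], max=5
Test piece I rot3 at col 3 (width 1): heights before test = [0 0 4 5 2 2]; fits = False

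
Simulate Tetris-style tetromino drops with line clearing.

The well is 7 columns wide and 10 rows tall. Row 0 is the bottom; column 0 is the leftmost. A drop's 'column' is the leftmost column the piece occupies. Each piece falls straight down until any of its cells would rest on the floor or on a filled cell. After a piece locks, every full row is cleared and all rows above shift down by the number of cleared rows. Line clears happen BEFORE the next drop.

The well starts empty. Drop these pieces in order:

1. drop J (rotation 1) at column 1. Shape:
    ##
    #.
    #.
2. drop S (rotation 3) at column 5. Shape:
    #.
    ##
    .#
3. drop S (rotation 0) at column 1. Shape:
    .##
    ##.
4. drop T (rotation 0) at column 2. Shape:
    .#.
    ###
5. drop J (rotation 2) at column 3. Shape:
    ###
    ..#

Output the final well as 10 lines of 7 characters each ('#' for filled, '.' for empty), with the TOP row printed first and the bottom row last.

Drop 1: J rot1 at col 1 lands with bottom-row=0; cleared 0 line(s) (total 0); column heights now [0 3 3 0 0 0 0], max=3
Drop 2: S rot3 at col 5 lands with bottom-row=0; cleared 0 line(s) (total 0); column heights now [0 3 3 0 0 3 2], max=3
Drop 3: S rot0 at col 1 lands with bottom-row=3; cleared 0 line(s) (total 0); column heights now [0 4 5 5 0 3 2], max=5
Drop 4: T rot0 at col 2 lands with bottom-row=5; cleared 0 line(s) (total 0); column heights now [0 4 6 7 6 3 2], max=7
Drop 5: J rot2 at col 3 lands with bottom-row=6; cleared 0 line(s) (total 0); column heights now [0 4 6 8 8 8 2], max=8

Answer: .......
.......
...###.
...#.#.
..###..
..##...
.##....
.##..#.
.#...##
.#....#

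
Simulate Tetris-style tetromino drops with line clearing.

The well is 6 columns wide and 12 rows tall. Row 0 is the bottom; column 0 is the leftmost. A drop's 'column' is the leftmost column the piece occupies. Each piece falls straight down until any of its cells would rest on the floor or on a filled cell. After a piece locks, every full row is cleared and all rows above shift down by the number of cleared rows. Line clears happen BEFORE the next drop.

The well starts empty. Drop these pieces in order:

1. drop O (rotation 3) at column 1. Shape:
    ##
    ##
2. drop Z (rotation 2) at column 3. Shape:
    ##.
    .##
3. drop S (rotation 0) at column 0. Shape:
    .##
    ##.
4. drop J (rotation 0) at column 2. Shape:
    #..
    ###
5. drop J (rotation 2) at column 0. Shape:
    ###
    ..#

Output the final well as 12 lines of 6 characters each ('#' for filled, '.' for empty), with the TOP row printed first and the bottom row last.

Answer: ......
......
......
......
###...
..#...
..#...
..###.
.##...
##....
.####.
.##.##

Derivation:
Drop 1: O rot3 at col 1 lands with bottom-row=0; cleared 0 line(s) (total 0); column heights now [0 2 2 0 0 0], max=2
Drop 2: Z rot2 at col 3 lands with bottom-row=0; cleared 0 line(s) (total 0); column heights now [0 2 2 2 2 1], max=2
Drop 3: S rot0 at col 0 lands with bottom-row=2; cleared 0 line(s) (total 0); column heights now [3 4 4 2 2 1], max=4
Drop 4: J rot0 at col 2 lands with bottom-row=4; cleared 0 line(s) (total 0); column heights now [3 4 6 5 5 1], max=6
Drop 5: J rot2 at col 0 lands with bottom-row=6; cleared 0 line(s) (total 0); column heights now [8 8 8 5 5 1], max=8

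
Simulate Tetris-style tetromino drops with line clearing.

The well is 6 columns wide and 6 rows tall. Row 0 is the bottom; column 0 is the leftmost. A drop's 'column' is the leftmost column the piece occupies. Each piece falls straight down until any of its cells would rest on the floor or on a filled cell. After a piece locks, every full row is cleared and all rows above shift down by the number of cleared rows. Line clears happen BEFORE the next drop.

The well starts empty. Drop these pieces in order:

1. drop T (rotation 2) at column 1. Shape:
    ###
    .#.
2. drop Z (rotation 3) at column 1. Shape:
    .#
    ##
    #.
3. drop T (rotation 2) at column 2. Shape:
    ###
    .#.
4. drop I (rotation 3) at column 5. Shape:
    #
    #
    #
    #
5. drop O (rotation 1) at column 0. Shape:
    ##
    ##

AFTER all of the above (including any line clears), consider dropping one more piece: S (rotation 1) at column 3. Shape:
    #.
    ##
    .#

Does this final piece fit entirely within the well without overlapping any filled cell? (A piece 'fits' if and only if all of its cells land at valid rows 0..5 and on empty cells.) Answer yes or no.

Drop 1: T rot2 at col 1 lands with bottom-row=0; cleared 0 line(s) (total 0); column heights now [0 2 2 2 0 0], max=2
Drop 2: Z rot3 at col 1 lands with bottom-row=2; cleared 0 line(s) (total 0); column heights now [0 4 5 2 0 0], max=5
Drop 3: T rot2 at col 2 lands with bottom-row=4; cleared 0 line(s) (total 0); column heights now [0 4 6 6 6 0], max=6
Drop 4: I rot3 at col 5 lands with bottom-row=0; cleared 0 line(s) (total 0); column heights now [0 4 6 6 6 4], max=6
Drop 5: O rot1 at col 0 lands with bottom-row=4; cleared 0 line(s) (total 0); column heights now [6 6 6 6 6 4], max=6
Test piece S rot1 at col 3 (width 2): heights before test = [6 6 6 6 6 4]; fits = False

Answer: no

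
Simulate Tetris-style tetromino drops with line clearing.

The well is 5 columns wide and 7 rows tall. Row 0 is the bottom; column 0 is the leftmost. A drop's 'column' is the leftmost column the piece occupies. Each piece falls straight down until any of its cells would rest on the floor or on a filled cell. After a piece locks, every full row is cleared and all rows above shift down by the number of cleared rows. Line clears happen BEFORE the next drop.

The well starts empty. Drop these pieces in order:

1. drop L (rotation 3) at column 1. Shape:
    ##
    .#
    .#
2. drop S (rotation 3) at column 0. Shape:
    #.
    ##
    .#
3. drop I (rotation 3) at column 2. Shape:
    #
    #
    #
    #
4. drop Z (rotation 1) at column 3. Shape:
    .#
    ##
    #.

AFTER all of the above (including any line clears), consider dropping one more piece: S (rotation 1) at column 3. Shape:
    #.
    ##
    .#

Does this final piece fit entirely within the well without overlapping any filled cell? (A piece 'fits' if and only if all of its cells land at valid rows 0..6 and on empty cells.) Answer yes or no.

Answer: yes

Derivation:
Drop 1: L rot3 at col 1 lands with bottom-row=0; cleared 0 line(s) (total 0); column heights now [0 3 3 0 0], max=3
Drop 2: S rot3 at col 0 lands with bottom-row=3; cleared 0 line(s) (total 0); column heights now [6 5 3 0 0], max=6
Drop 3: I rot3 at col 2 lands with bottom-row=3; cleared 0 line(s) (total 0); column heights now [6 5 7 0 0], max=7
Drop 4: Z rot1 at col 3 lands with bottom-row=0; cleared 0 line(s) (total 0); column heights now [6 5 7 2 3], max=7
Test piece S rot1 at col 3 (width 2): heights before test = [6 5 7 2 3]; fits = True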